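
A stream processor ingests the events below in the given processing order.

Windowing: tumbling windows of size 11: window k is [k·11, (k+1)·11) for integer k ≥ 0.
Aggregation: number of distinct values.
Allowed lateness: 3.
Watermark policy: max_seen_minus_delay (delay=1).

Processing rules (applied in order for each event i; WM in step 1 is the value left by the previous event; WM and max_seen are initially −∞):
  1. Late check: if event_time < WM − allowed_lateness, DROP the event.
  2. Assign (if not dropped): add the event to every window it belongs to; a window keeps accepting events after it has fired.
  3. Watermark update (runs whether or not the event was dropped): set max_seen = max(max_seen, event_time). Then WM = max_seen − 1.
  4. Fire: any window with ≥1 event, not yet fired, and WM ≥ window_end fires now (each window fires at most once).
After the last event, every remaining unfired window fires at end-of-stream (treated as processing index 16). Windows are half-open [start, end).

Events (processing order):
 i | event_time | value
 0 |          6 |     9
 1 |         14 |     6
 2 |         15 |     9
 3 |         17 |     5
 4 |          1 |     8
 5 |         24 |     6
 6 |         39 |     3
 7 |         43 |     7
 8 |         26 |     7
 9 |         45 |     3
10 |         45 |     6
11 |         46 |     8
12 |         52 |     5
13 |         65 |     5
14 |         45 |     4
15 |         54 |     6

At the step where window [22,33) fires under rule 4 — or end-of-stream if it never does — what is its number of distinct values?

i=0 t=6 v=9: → [0,11); WM=5
i=1 t=14 v=6: → [11,22); WM=13; [0,11) fires=1
i=2 t=15 v=9: → [11,22); WM=14
i=3 t=17 v=5: → [11,22); WM=16
i=4 t=1 v=8: DROP (t<16-3); WM=16
i=5 t=24 v=6: → [22,33); WM=23; [11,22) fires=3
i=6 t=39 v=3: → [33,44); WM=38; [22,33) fires=1
i=7 t=43 v=7: → [33,44); WM=42
i=8 t=26 v=7: DROP (t<42-3); WM=42
i=9 t=45 v=3: → [44,55); WM=44; [33,44) fires=2
i=10 t=45 v=6: → [44,55); WM=44
i=11 t=46 v=8: → [44,55); WM=45
i=12 t=52 v=5: → [44,55); WM=51
i=13 t=65 v=5: → [55,66); WM=64; [44,55) fires=4
i=14 t=45 v=4: DROP (t<64-3); WM=64
i=15 t=54 v=6: DROP (t<64-3); WM=64

1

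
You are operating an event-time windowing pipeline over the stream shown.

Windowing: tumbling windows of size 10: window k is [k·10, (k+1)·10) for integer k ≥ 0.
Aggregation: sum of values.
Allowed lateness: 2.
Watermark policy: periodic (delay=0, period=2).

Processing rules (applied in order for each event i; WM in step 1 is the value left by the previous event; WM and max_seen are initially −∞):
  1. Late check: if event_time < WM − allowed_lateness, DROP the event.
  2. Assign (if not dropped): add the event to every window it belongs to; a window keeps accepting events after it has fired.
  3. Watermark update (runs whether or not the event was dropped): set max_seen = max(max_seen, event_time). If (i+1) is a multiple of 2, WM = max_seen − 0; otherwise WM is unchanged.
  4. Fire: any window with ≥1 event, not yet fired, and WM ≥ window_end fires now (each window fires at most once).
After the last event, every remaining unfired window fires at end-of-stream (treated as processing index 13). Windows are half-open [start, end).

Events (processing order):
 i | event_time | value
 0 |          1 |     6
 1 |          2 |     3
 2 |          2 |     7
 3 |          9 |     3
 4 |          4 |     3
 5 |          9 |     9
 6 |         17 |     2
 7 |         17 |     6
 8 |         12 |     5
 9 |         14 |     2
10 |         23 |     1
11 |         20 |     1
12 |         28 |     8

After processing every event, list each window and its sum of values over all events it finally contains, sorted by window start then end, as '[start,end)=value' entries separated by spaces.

[0,10)=28 [10,20)=8 [20,30)=10

i=0 t=1 v=6: → [0,10); WM=−∞
i=1 t=2 v=3: → [0,10); WM=2
i=2 t=2 v=7: → [0,10); WM=2
i=3 t=9 v=3: → [0,10); WM=9
i=4 t=4 v=3: DROP (t<9-2); WM=9
i=5 t=9 v=9: → [0,10); WM=9
i=6 t=17 v=2: → [10,20); WM=9
i=7 t=17 v=6: → [10,20); WM=17; [0,10) fires=28
i=8 t=12 v=5: DROP (t<17-2); WM=17
i=9 t=14 v=2: DROP (t<17-2); WM=17
i=10 t=23 v=1: → [20,30); WM=17
i=11 t=20 v=1: → [20,30); WM=23; [10,20) fires=8
i=12 t=28 v=8: → [20,30); WM=23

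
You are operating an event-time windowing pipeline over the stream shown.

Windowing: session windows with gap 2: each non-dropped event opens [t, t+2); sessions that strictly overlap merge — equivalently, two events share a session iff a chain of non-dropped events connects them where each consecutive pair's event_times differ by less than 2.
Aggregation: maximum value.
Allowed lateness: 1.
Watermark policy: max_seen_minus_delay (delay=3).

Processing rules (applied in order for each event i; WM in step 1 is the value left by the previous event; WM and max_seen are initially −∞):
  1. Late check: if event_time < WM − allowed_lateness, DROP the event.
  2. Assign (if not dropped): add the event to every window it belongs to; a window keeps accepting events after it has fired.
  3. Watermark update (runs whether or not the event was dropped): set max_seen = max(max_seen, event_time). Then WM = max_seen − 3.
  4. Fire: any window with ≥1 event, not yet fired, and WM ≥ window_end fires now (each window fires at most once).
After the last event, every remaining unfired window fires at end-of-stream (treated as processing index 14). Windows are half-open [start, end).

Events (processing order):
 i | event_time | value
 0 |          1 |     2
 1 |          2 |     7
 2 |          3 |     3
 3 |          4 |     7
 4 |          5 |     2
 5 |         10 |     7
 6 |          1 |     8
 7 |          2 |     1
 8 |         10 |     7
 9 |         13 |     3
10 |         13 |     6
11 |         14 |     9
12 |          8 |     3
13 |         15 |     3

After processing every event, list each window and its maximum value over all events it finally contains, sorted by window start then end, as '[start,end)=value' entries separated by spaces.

i=0 t=1 v=2: → [1,3); WM=-2
i=1 t=2 v=7: → [1,4); WM=-1
i=2 t=3 v=3: → [1,5); WM=0
i=3 t=4 v=7: → [1,6); WM=1
i=4 t=5 v=2: → [1,7); WM=2
i=5 t=10 v=7: → [10,12); WM=7
i=6 t=1 v=8: DROP (t<7-1); WM=7
i=7 t=2 v=1: DROP (t<7-1); WM=7
i=8 t=10 v=7: → [10,12); WM=7
i=9 t=13 v=3: → [13,15); WM=10
i=10 t=13 v=6: → [13,15); WM=10
i=11 t=14 v=9: → [13,16); WM=11
i=12 t=8 v=3: DROP (t<11-1); WM=11
i=13 t=15 v=3: → [13,17); WM=12

[1,7)=7 [10,12)=7 [13,17)=9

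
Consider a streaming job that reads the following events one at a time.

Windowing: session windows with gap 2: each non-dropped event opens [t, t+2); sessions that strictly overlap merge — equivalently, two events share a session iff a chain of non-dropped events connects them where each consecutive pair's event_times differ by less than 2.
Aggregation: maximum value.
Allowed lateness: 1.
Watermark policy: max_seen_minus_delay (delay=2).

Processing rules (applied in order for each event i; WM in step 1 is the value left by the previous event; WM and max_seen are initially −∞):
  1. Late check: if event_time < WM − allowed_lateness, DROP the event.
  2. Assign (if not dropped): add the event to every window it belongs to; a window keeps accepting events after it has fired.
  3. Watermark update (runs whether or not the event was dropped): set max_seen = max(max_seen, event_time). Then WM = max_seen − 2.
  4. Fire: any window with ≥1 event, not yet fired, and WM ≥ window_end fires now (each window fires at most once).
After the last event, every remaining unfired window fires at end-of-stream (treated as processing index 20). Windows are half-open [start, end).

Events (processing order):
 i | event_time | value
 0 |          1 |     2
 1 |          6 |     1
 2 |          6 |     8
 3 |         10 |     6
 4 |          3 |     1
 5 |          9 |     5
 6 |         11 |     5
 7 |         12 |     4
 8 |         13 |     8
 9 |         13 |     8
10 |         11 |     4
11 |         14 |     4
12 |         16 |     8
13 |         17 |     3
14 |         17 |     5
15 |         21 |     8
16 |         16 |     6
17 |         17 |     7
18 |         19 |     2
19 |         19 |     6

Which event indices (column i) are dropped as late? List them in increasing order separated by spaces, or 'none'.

4 16 17

i=0 t=1 v=2: → [1,3); WM=-1
i=1 t=6 v=1: → [6,8); WM=4
i=2 t=6 v=8: → [6,8); WM=4
i=3 t=10 v=6: → [10,12); WM=8
i=4 t=3 v=1: DROP (t<8-1); WM=8
i=5 t=9 v=5: → [9,12); WM=8
i=6 t=11 v=5: → [9,13); WM=9
i=7 t=12 v=4: → [9,14); WM=10
i=8 t=13 v=8: → [9,15); WM=11
i=9 t=13 v=8: → [9,15); WM=11
i=10 t=11 v=4: → [9,15); WM=11
i=11 t=14 v=4: → [9,16); WM=12
i=12 t=16 v=8: → [16,18); WM=14
i=13 t=17 v=3: → [16,19); WM=15
i=14 t=17 v=5: → [16,19); WM=15
i=15 t=21 v=8: → [21,23); WM=19
i=16 t=16 v=6: DROP (t<19-1); WM=19
i=17 t=17 v=7: DROP (t<19-1); WM=19
i=18 t=19 v=2: → [19,21); WM=19
i=19 t=19 v=6: → [19,21); WM=19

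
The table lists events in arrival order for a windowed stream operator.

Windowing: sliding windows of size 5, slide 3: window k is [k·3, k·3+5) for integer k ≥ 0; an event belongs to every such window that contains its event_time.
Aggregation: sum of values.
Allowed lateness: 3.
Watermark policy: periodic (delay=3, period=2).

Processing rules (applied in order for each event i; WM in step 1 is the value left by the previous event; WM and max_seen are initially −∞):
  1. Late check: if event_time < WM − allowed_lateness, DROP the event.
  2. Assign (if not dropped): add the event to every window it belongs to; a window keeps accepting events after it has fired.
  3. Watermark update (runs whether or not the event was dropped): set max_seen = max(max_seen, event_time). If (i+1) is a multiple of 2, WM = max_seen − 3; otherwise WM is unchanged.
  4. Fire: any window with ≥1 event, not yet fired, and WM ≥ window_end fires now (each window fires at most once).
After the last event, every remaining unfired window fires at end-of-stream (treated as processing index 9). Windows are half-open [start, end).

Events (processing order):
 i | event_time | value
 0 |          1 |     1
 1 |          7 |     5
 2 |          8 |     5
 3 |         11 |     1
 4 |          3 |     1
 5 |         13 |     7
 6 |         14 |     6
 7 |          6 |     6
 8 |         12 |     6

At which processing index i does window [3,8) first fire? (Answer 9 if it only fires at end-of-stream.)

i=0 t=1 v=1: → [0,5); WM=−∞
i=1 t=7 v=5: → [6,11),[3,8); WM=4
i=2 t=8 v=5: → [6,11); WM=4
i=3 t=11 v=1: → [9,14); WM=8; [0,5) fires=1 [3,8) fires=5
i=4 t=3 v=1: DROP (t<8-3); WM=8
i=5 t=13 v=7: → [12,17),[9,14); WM=10
i=6 t=14 v=6: → [12,17); WM=10
i=7 t=6 v=6: DROP (t<10-3); WM=11; [6,11) fires=10
i=8 t=12 v=6: → [12,17),[9,14); WM=11

3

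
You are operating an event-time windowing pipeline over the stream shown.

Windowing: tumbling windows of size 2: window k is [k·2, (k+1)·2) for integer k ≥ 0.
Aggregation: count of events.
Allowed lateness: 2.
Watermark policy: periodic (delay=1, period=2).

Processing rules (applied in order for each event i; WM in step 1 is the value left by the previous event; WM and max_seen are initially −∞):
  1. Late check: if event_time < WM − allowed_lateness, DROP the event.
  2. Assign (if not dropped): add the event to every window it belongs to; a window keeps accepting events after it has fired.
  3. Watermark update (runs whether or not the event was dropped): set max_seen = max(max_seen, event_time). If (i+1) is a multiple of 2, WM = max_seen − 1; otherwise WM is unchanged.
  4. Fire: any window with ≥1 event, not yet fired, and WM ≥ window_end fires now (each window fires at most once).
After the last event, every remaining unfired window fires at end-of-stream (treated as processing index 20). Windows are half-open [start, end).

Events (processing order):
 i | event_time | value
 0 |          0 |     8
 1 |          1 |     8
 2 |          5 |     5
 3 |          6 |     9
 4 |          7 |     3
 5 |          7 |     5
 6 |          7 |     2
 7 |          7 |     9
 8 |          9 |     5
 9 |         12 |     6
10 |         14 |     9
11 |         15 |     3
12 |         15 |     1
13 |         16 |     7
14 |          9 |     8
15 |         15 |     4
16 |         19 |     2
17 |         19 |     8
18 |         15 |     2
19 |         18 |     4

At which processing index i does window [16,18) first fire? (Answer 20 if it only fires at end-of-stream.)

i=0 t=0 v=8: → [0,2); WM=−∞
i=1 t=1 v=8: → [0,2); WM=0
i=2 t=5 v=5: → [4,6); WM=0
i=3 t=6 v=9: → [6,8); WM=5; [0,2) fires=2
i=4 t=7 v=3: → [6,8); WM=5
i=5 t=7 v=5: → [6,8); WM=6; [4,6) fires=1
i=6 t=7 v=2: → [6,8); WM=6
i=7 t=7 v=9: → [6,8); WM=6
i=8 t=9 v=5: → [8,10); WM=6
i=9 t=12 v=6: → [12,14); WM=11; [6,8) fires=5 [8,10) fires=1
i=10 t=14 v=9: → [14,16); WM=11
i=11 t=15 v=3: → [14,16); WM=14; [12,14) fires=1
i=12 t=15 v=1: → [14,16); WM=14
i=13 t=16 v=7: → [16,18); WM=15
i=14 t=9 v=8: DROP (t<15-2); WM=15
i=15 t=15 v=4: → [14,16); WM=15
i=16 t=19 v=2: → [18,20); WM=15
i=17 t=19 v=8: → [18,20); WM=18; [14,16) fires=4 [16,18) fires=1
i=18 t=15 v=2: DROP (t<18-2); WM=18
i=19 t=18 v=4: → [18,20); WM=18

17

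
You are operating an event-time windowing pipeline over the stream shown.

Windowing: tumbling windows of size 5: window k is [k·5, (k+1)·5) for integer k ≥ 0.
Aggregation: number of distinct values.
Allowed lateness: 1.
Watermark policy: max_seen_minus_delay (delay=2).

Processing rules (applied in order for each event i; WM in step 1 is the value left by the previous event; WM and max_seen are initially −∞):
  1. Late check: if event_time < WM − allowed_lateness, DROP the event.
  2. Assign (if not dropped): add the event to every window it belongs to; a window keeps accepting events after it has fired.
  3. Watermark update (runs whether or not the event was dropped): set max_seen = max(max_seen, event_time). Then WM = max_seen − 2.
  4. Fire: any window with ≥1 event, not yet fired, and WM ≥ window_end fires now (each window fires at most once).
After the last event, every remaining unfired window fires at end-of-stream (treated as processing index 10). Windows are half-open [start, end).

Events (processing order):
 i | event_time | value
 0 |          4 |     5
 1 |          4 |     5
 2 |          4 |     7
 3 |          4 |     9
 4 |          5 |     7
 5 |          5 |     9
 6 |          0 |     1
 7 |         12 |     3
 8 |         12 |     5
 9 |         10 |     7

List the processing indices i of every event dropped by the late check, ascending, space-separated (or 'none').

6

i=0 t=4 v=5: → [0,5); WM=2
i=1 t=4 v=5: → [0,5); WM=2
i=2 t=4 v=7: → [0,5); WM=2
i=3 t=4 v=9: → [0,5); WM=2
i=4 t=5 v=7: → [5,10); WM=3
i=5 t=5 v=9: → [5,10); WM=3
i=6 t=0 v=1: DROP (t<3-1); WM=3
i=7 t=12 v=3: → [10,15); WM=10; [0,5) fires=3 [5,10) fires=2
i=8 t=12 v=5: → [10,15); WM=10
i=9 t=10 v=7: → [10,15); WM=10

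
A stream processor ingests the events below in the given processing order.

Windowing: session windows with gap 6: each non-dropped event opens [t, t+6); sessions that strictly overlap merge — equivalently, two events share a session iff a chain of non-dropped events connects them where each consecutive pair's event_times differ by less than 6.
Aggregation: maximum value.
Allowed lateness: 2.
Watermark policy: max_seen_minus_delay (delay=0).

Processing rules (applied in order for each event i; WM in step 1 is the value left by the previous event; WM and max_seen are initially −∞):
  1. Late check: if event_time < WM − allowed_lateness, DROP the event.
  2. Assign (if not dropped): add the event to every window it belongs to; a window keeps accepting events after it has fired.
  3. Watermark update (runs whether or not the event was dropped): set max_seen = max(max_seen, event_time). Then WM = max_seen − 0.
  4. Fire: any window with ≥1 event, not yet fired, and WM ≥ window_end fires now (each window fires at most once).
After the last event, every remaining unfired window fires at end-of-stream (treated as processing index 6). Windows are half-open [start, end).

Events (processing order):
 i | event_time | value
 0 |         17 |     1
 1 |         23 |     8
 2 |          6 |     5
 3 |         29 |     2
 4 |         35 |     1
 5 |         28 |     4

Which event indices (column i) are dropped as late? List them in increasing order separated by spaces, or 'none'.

2 5

i=0 t=17 v=1: → [17,23); WM=17
i=1 t=23 v=8: → [23,29); WM=23
i=2 t=6 v=5: DROP (t<23-2); WM=23
i=3 t=29 v=2: → [29,35); WM=29
i=4 t=35 v=1: → [35,41); WM=35
i=5 t=28 v=4: DROP (t<35-2); WM=35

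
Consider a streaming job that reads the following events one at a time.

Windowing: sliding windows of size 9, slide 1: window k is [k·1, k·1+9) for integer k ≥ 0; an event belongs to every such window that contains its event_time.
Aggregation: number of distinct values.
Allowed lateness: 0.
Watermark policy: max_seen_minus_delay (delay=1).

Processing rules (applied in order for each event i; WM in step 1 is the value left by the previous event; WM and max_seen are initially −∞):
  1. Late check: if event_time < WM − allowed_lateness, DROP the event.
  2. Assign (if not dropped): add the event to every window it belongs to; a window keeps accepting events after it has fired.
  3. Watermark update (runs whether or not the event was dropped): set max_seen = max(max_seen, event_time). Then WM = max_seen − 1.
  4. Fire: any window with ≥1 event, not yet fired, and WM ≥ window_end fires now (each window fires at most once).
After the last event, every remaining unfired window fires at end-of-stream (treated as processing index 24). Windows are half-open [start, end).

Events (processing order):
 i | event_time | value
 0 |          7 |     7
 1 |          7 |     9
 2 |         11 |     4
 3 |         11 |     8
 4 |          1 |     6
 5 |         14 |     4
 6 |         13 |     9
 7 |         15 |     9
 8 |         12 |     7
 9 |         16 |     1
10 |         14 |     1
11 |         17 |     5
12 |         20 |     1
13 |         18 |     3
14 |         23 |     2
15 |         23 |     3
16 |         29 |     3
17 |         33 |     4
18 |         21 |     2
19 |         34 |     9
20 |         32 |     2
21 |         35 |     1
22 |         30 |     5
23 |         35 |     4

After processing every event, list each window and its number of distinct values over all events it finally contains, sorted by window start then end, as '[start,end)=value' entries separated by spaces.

[0,9)=2 [1,10)=2 [2,11)=2 [3,12)=4 [4,13)=4 [5,14)=4 [6,15)=4 [7,16)=4 [8,17)=4 [9,18)=5 [10,19)=5 [11,20)=5 [12,21)=4 [13,22)=4 [14,23)=4 [15,24)=5 [16,25)=4 [17,26)=4 [18,27)=3 [19,28)=3 [20,29)=3 [21,30)=2 [22,31)=2 [23,32)=2 [24,33)=1 [25,34)=2 [26,35)=3 [27,36)=4 [28,37)=4 [29,38)=4 [30,39)=3 [31,40)=3 [32,41)=3 [33,42)=3 [34,43)=3 [35,44)=2

i=0 t=7 v=7: → [7,16),[6,15),[5,14),[4,13),[3,12),[2,11),[1,10),[0,9); WM=6
i=1 t=7 v=9: → [7,16),[6,15),[5,14),[4,13),[3,12),[2,11),[1,10),[0,9); WM=6
i=2 t=11 v=4: → [11,20),[10,19),[9,18),[8,17),[7,16),[6,15),[5,14),[4,13),[3,12); WM=10; [0,9) fires=2 [1,10) fires=2
i=3 t=11 v=8: → [11,20),[10,19),[9,18),[8,17),[7,16),[6,15),[5,14),[4,13),[3,12); WM=10
i=4 t=1 v=6: DROP (t<10-0); WM=10
i=5 t=14 v=4: → [14,23),[13,22),[12,21),[11,20),[10,19),[9,18),[8,17),[7,16),[6,15); WM=13; [2,11) fires=2 [3,12) fires=4 [4,13) fires=4
i=6 t=13 v=9: → [13,22),[12,21),[11,20),[10,19),[9,18),[8,17),[7,16),[6,15),[5,14); WM=13
i=7 t=15 v=9: → [15,24),[14,23),[13,22),[12,21),[11,20),[10,19),[9,18),[8,17),[7,16); WM=14; [5,14) fires=4
i=8 t=12 v=7: DROP (t<14-0); WM=14
i=9 t=16 v=1: → [16,25),[15,24),[14,23),[13,22),[12,21),[11,20),[10,19),[9,18),[8,17); WM=15; [6,15) fires=4
i=10 t=14 v=1: DROP (t<15-0); WM=15
i=11 t=17 v=5: → [17,26),[16,25),[15,24),[14,23),[13,22),[12,21),[11,20),[10,19),[9,18); WM=16; [7,16) fires=4
i=12 t=20 v=1: → [20,29),[19,28),[18,27),[17,26),[16,25),[15,24),[14,23),[13,22),[12,21); WM=19; [8,17) fires=4 [9,18) fires=5 [10,19) fires=5
i=13 t=18 v=3: DROP (t<19-0); WM=19
i=14 t=23 v=2: → [23,32),[22,31),[21,30),[20,29),[19,28),[18,27),[17,26),[16,25),[15,24); WM=22; [11,20) fires=5 [12,21) fires=4 [13,22) fires=4
i=15 t=23 v=3: → [23,32),[22,31),[21,30),[20,29),[19,28),[18,27),[17,26),[16,25),[15,24); WM=22
i=16 t=29 v=3: → [29,38),[28,37),[27,36),[26,35),[25,34),[24,33),[23,32),[22,31),[21,30); WM=28; [14,23) fires=4 [15,24) fires=5 [16,25) fires=4 [17,26) fires=4 [18,27) fires=3 [19,28) fires=3
i=17 t=33 v=4: → [33,42),[32,41),[31,40),[30,39),[29,38),[28,37),[27,36),[26,35),[25,34); WM=32; [20,29) fires=3 [21,30) fires=2 [22,31) fires=2 [23,32) fires=2
i=18 t=21 v=2: DROP (t<32-0); WM=32
i=19 t=34 v=9: → [34,43),[33,42),[32,41),[31,40),[30,39),[29,38),[28,37),[27,36),[26,35); WM=33; [24,33) fires=1
i=20 t=32 v=2: DROP (t<33-0); WM=33
i=21 t=35 v=1: → [35,44),[34,43),[33,42),[32,41),[31,40),[30,39),[29,38),[28,37),[27,36); WM=34; [25,34) fires=2
i=22 t=30 v=5: DROP (t<34-0); WM=34
i=23 t=35 v=4: → [35,44),[34,43),[33,42),[32,41),[31,40),[30,39),[29,38),[28,37),[27,36); WM=34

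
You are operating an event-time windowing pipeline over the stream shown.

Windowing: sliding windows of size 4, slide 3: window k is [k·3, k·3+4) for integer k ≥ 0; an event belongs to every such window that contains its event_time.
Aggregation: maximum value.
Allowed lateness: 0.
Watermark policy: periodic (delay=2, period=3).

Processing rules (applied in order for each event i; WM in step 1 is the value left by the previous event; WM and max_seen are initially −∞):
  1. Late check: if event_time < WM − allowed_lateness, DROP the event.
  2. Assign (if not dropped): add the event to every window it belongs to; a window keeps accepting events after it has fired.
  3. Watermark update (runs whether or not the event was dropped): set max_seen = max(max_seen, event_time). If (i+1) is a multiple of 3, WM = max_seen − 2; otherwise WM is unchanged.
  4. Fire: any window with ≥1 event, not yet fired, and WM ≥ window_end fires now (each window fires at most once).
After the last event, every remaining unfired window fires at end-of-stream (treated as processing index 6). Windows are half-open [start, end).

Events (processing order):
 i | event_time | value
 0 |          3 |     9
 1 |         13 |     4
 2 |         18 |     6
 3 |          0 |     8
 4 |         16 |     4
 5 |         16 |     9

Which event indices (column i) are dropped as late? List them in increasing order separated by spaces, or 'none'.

i=0 t=3 v=9: → [3,7),[0,4); WM=−∞
i=1 t=13 v=4: → [12,16); WM=−∞
i=2 t=18 v=6: → [18,22),[15,19); WM=16; [0,4) fires=9 [3,7) fires=9 [12,16) fires=4
i=3 t=0 v=8: DROP (t<16-0); WM=16
i=4 t=16 v=4: → [15,19); WM=16
i=5 t=16 v=9: → [15,19); WM=16

3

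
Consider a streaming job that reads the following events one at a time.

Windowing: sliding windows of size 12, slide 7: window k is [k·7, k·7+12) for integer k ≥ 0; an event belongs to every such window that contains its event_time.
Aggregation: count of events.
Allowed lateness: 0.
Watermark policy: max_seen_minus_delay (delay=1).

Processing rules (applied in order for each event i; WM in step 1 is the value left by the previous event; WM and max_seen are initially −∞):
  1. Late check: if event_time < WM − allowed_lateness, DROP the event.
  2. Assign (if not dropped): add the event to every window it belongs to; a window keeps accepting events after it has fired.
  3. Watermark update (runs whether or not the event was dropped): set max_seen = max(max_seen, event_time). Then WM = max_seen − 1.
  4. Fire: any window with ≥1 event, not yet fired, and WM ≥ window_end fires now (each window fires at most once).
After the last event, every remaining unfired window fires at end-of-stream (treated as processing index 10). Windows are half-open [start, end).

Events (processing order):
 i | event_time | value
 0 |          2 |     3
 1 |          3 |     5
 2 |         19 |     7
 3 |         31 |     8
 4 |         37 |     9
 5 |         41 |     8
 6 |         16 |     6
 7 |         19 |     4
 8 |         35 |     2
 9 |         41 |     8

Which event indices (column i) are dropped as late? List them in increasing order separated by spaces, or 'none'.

6 7 8

i=0 t=2 v=3: → [0,12); WM=1
i=1 t=3 v=5: → [0,12); WM=2
i=2 t=19 v=7: → [14,26); WM=18; [0,12) fires=2
i=3 t=31 v=8: → [28,40),[21,33); WM=30; [14,26) fires=1
i=4 t=37 v=9: → [35,47),[28,40); WM=36; [21,33) fires=1
i=5 t=41 v=8: → [35,47); WM=40; [28,40) fires=2
i=6 t=16 v=6: DROP (t<40-0); WM=40
i=7 t=19 v=4: DROP (t<40-0); WM=40
i=8 t=35 v=2: DROP (t<40-0); WM=40
i=9 t=41 v=8: → [35,47); WM=40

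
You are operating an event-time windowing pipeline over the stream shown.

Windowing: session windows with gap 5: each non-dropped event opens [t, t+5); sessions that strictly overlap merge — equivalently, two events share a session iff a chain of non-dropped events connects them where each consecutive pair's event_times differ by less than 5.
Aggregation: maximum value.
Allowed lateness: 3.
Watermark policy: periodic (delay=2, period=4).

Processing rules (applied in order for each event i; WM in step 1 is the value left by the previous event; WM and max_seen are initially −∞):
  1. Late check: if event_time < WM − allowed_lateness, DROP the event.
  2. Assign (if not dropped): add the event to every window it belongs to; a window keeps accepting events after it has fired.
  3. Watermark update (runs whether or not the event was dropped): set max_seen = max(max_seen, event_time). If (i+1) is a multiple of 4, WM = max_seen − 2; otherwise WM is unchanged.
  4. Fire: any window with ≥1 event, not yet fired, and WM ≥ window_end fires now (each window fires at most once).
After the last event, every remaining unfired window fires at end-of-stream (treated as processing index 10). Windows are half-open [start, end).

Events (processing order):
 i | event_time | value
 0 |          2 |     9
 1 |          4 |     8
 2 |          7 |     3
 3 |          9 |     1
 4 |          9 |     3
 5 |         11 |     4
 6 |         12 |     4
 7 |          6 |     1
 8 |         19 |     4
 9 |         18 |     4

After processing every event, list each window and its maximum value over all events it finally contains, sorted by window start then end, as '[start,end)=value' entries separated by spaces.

i=0 t=2 v=9: → [2,7); WM=−∞
i=1 t=4 v=8: → [2,9); WM=−∞
i=2 t=7 v=3: → [2,12); WM=−∞
i=3 t=9 v=1: → [2,14); WM=7
i=4 t=9 v=3: → [2,14); WM=7
i=5 t=11 v=4: → [2,16); WM=7
i=6 t=12 v=4: → [2,17); WM=7
i=7 t=6 v=1: → [2,17); WM=10
i=8 t=19 v=4: → [19,24); WM=10
i=9 t=18 v=4: → [18,24); WM=10

[2,17)=9 [18,24)=4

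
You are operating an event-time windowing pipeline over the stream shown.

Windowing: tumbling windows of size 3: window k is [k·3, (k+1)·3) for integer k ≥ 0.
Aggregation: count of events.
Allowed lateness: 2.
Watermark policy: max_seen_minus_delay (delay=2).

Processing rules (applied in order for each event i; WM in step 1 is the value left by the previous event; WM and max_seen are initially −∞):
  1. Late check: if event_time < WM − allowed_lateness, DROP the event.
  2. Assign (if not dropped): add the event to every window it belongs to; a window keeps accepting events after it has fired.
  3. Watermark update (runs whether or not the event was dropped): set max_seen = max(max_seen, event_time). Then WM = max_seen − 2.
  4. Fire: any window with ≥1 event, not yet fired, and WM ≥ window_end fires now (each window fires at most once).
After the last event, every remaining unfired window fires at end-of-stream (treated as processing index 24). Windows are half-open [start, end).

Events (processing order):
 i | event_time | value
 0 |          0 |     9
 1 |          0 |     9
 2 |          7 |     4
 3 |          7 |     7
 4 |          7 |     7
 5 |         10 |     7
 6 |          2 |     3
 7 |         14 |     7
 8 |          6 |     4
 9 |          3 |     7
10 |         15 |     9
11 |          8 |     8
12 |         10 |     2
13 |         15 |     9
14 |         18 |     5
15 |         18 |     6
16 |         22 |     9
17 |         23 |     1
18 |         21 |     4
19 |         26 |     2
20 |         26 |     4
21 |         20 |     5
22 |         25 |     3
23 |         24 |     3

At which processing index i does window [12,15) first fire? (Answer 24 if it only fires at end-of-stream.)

i=0 t=0 v=9: → [0,3); WM=-2
i=1 t=0 v=9: → [0,3); WM=-2
i=2 t=7 v=4: → [6,9); WM=5; [0,3) fires=2
i=3 t=7 v=7: → [6,9); WM=5
i=4 t=7 v=7: → [6,9); WM=5
i=5 t=10 v=7: → [9,12); WM=8
i=6 t=2 v=3: DROP (t<8-2); WM=8
i=7 t=14 v=7: → [12,15); WM=12; [6,9) fires=3 [9,12) fires=1
i=8 t=6 v=4: DROP (t<12-2); WM=12
i=9 t=3 v=7: DROP (t<12-2); WM=12
i=10 t=15 v=9: → [15,18); WM=13
i=11 t=8 v=8: DROP (t<13-2); WM=13
i=12 t=10 v=2: DROP (t<13-2); WM=13
i=13 t=15 v=9: → [15,18); WM=13
i=14 t=18 v=5: → [18,21); WM=16; [12,15) fires=1
i=15 t=18 v=6: → [18,21); WM=16
i=16 t=22 v=9: → [21,24); WM=20; [15,18) fires=2
i=17 t=23 v=1: → [21,24); WM=21; [18,21) fires=2
i=18 t=21 v=4: → [21,24); WM=21
i=19 t=26 v=2: → [24,27); WM=24; [21,24) fires=3
i=20 t=26 v=4: → [24,27); WM=24
i=21 t=20 v=5: DROP (t<24-2); WM=24
i=22 t=25 v=3: → [24,27); WM=24
i=23 t=24 v=3: → [24,27); WM=24

14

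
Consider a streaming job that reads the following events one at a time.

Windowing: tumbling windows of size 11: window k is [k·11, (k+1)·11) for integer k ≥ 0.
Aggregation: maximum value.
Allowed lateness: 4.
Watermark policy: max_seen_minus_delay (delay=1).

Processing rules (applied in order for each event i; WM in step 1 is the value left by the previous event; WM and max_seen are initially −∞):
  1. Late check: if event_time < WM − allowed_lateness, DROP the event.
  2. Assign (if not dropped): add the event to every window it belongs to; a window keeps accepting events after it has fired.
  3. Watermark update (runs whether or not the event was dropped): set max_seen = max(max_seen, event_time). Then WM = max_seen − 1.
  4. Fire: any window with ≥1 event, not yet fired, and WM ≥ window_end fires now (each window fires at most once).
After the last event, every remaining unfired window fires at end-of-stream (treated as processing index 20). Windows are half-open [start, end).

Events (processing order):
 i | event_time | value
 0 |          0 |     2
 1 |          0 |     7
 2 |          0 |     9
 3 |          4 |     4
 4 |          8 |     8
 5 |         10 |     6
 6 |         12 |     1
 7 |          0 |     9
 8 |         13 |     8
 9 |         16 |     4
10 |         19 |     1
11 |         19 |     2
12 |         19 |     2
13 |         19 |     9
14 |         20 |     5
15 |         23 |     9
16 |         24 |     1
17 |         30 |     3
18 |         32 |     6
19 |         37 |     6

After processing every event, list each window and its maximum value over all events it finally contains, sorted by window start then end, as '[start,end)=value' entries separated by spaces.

i=0 t=0 v=2: → [0,11); WM=-1
i=1 t=0 v=7: → [0,11); WM=-1
i=2 t=0 v=9: → [0,11); WM=-1
i=3 t=4 v=4: → [0,11); WM=3
i=4 t=8 v=8: → [0,11); WM=7
i=5 t=10 v=6: → [0,11); WM=9
i=6 t=12 v=1: → [11,22); WM=11; [0,11) fires=9
i=7 t=0 v=9: DROP (t<11-4); WM=11
i=8 t=13 v=8: → [11,22); WM=12
i=9 t=16 v=4: → [11,22); WM=15
i=10 t=19 v=1: → [11,22); WM=18
i=11 t=19 v=2: → [11,22); WM=18
i=12 t=19 v=2: → [11,22); WM=18
i=13 t=19 v=9: → [11,22); WM=18
i=14 t=20 v=5: → [11,22); WM=19
i=15 t=23 v=9: → [22,33); WM=22; [11,22) fires=9
i=16 t=24 v=1: → [22,33); WM=23
i=17 t=30 v=3: → [22,33); WM=29
i=18 t=32 v=6: → [22,33); WM=31
i=19 t=37 v=6: → [33,44); WM=36; [22,33) fires=9

[0,11)=9 [11,22)=9 [22,33)=9 [33,44)=6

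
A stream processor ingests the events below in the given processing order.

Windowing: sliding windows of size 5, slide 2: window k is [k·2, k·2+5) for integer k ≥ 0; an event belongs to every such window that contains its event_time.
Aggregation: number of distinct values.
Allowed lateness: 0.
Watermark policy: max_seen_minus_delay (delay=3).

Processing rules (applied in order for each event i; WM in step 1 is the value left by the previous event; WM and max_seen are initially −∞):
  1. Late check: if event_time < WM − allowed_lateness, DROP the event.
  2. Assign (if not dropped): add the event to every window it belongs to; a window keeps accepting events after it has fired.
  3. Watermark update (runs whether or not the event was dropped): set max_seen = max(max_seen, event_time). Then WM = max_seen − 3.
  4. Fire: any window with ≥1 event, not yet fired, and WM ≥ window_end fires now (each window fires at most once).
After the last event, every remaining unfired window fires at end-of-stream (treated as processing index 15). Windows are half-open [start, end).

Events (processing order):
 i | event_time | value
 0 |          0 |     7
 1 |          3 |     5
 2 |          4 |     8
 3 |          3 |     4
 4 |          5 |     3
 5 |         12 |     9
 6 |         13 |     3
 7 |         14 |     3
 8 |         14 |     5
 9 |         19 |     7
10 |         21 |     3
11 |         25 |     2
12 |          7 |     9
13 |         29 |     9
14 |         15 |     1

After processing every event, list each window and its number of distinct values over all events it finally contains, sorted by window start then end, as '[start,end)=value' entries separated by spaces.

i=0 t=0 v=7: → [0,5); WM=-3
i=1 t=3 v=5: → [2,7),[0,5); WM=0
i=2 t=4 v=8: → [4,9),[2,7),[0,5); WM=1
i=3 t=3 v=4: → [2,7),[0,5); WM=1
i=4 t=5 v=3: → [4,9),[2,7); WM=2
i=5 t=12 v=9: → [12,17),[10,15),[8,13); WM=9; [0,5) fires=4 [2,7) fires=4 [4,9) fires=2
i=6 t=13 v=3: → [12,17),[10,15); WM=10
i=7 t=14 v=3: → [14,19),[12,17),[10,15); WM=11
i=8 t=14 v=5: → [14,19),[12,17),[10,15); WM=11
i=9 t=19 v=7: → [18,23),[16,21); WM=16; [8,13) fires=1 [10,15) fires=3
i=10 t=21 v=3: → [20,25),[18,23); WM=18; [12,17) fires=3
i=11 t=25 v=2: → [24,29),[22,27); WM=22; [14,19) fires=2 [16,21) fires=1
i=12 t=7 v=9: DROP (t<22-0); WM=22
i=13 t=29 v=9: → [28,33),[26,31); WM=26; [18,23) fires=2 [20,25) fires=1
i=14 t=15 v=1: DROP (t<26-0); WM=26

[0,5)=4 [2,7)=4 [4,9)=2 [8,13)=1 [10,15)=3 [12,17)=3 [14,19)=2 [16,21)=1 [18,23)=2 [20,25)=1 [22,27)=1 [24,29)=1 [26,31)=1 [28,33)=1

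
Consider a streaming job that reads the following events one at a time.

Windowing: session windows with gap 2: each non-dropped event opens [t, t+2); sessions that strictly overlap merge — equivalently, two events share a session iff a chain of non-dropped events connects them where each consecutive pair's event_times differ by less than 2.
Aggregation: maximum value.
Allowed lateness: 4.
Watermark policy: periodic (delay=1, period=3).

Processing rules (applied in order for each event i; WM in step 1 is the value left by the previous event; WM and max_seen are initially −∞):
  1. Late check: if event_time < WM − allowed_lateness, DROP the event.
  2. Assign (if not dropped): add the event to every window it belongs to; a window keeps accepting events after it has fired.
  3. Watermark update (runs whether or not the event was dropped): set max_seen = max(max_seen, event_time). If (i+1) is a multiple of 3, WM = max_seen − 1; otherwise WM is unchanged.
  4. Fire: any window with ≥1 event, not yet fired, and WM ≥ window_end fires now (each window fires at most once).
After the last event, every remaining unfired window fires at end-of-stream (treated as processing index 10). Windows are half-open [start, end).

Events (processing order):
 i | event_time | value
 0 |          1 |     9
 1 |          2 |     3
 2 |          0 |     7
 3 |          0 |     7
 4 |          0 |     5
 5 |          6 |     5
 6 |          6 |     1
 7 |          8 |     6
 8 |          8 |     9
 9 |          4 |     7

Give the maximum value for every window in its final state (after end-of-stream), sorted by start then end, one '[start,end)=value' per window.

[0,4)=9 [4,6)=7 [6,8)=5 [8,10)=9

i=0 t=1 v=9: → [1,3); WM=−∞
i=1 t=2 v=3: → [1,4); WM=−∞
i=2 t=0 v=7: → [0,4); WM=1
i=3 t=0 v=7: → [0,4); WM=1
i=4 t=0 v=5: → [0,4); WM=1
i=5 t=6 v=5: → [6,8); WM=5
i=6 t=6 v=1: → [6,8); WM=5
i=7 t=8 v=6: → [8,10); WM=5
i=8 t=8 v=9: → [8,10); WM=7
i=9 t=4 v=7: → [4,6); WM=7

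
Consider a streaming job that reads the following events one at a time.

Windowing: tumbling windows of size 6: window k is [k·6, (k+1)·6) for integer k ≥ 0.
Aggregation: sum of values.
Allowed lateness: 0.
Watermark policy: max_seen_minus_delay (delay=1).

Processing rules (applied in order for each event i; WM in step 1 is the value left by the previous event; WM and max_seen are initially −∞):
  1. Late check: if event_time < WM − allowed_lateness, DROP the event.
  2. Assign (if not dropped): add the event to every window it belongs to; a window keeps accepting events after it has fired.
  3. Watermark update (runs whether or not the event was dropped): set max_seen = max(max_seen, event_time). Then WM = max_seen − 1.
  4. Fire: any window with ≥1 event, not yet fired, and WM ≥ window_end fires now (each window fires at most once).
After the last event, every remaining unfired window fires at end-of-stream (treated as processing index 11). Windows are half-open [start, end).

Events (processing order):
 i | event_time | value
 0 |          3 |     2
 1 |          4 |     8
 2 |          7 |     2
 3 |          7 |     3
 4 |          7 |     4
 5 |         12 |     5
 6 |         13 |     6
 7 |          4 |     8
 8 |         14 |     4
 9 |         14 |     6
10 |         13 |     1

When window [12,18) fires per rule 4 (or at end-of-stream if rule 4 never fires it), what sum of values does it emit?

i=0 t=3 v=2: → [0,6); WM=2
i=1 t=4 v=8: → [0,6); WM=3
i=2 t=7 v=2: → [6,12); WM=6; [0,6) fires=10
i=3 t=7 v=3: → [6,12); WM=6
i=4 t=7 v=4: → [6,12); WM=6
i=5 t=12 v=5: → [12,18); WM=11
i=6 t=13 v=6: → [12,18); WM=12; [6,12) fires=9
i=7 t=4 v=8: DROP (t<12-0); WM=12
i=8 t=14 v=4: → [12,18); WM=13
i=9 t=14 v=6: → [12,18); WM=13
i=10 t=13 v=1: → [12,18); WM=13

22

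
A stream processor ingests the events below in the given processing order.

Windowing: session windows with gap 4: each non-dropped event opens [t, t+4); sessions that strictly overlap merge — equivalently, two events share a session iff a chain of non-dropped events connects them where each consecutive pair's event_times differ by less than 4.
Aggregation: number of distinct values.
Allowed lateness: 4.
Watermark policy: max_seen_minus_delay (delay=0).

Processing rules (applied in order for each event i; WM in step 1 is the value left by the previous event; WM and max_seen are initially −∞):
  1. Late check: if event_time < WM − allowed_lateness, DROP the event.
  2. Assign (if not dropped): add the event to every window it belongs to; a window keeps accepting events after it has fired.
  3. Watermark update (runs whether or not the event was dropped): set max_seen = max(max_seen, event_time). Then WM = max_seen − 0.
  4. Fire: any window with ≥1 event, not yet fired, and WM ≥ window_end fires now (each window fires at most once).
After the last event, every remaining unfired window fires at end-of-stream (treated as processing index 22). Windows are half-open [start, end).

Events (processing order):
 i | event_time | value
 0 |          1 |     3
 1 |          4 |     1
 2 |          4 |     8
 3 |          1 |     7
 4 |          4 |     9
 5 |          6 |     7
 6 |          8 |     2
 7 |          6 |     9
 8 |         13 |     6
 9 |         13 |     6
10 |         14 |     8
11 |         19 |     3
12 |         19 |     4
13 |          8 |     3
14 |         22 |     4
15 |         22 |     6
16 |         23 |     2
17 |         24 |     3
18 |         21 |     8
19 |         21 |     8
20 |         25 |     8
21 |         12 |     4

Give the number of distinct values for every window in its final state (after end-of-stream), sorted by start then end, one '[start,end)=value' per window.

[1,12)=6 [13,18)=2 [19,29)=5

i=0 t=1 v=3: → [1,5); WM=1
i=1 t=4 v=1: → [1,8); WM=4
i=2 t=4 v=8: → [1,8); WM=4
i=3 t=1 v=7: → [1,8); WM=4
i=4 t=4 v=9: → [1,8); WM=4
i=5 t=6 v=7: → [1,10); WM=6
i=6 t=8 v=2: → [1,12); WM=8
i=7 t=6 v=9: → [1,12); WM=8
i=8 t=13 v=6: → [13,17); WM=13
i=9 t=13 v=6: → [13,17); WM=13
i=10 t=14 v=8: → [13,18); WM=14
i=11 t=19 v=3: → [19,23); WM=19
i=12 t=19 v=4: → [19,23); WM=19
i=13 t=8 v=3: DROP (t<19-4); WM=19
i=14 t=22 v=4: → [19,26); WM=22
i=15 t=22 v=6: → [19,26); WM=22
i=16 t=23 v=2: → [19,27); WM=23
i=17 t=24 v=3: → [19,28); WM=24
i=18 t=21 v=8: → [19,28); WM=24
i=19 t=21 v=8: → [19,28); WM=24
i=20 t=25 v=8: → [19,29); WM=25
i=21 t=12 v=4: DROP (t<25-4); WM=25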